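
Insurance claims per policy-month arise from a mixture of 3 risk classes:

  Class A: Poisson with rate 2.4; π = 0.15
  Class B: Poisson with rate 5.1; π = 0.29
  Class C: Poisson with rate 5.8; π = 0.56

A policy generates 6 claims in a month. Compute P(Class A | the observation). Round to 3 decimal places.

P(component k | x) = π_k·f_k(x) / marginal(x), where marginal(x) = Σ_j π_j·f_j(x).
Evaluate each component's likelihood at the observed value:
  f_A = 0.0240784
  f_B = 0.149
  f_C = 0.160076
Prior × likelihood for each component:
  π_A·f_A = 0.15 × 0.0240784 = 0.00361176
  π_B·f_B = 0.29 × 0.149 = 0.04321
  π_C·f_C = 0.56 × 0.160076 = 0.0896428
Normaliser: 0.00361176 + 0.04321 + 0.0896428 = 0.136465
So the posterior for Class A is 0.00361176 / 0.136465 ≈ 0.026.

0.026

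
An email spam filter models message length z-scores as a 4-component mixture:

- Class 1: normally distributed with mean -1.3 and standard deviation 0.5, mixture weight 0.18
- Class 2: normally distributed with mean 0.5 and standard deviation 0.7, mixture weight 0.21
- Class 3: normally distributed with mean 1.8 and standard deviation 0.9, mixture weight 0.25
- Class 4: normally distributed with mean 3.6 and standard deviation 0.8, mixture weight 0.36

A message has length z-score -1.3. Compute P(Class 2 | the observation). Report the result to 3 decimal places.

Apply Bayes' rule: the posterior for each component is proportional to its prior times its likelihood at x.
Normal densities:
  f_1 = (1/(0.5·√(2π)))·exp(−(-1.3−-1.3)²/(2·0.5²)) = 0.797885·exp(-0.00000) = 0.797885
  f_2 = (1/(0.7·√(2π)))·exp(−(-1.3−0.5)²/(2·0.7²)) = 0.569918·exp(-3.30612) = 0.0208921
  f_3 = (1/(0.9·√(2π)))·exp(−(-1.3−1.8)²/(2·0.9²)) = 0.443269·exp(-5.93210) = 0.00117595
  f_4 = (1/(0.8·√(2π)))·exp(−(-1.3−3.6)²/(2·0.8²)) = 0.498678·exp(-18.75781) = 3.55964e-09
Unnormalised posteriors:
  π_1·f_1 = 0.18 × 0.797885 = 0.143619
  π_2·f_2 = 0.21 × 0.0208921 = 0.00438733
  π_3·f_3 = 0.25 × 0.00117595 = 0.000293988
  π_4·f_4 = 0.36 × 3.55964e-09 = 1.28147e-09
Denominator: 0.143619 + 0.00438733 + 0.000293988 + 1.28147e-09 = 0.148301
P(Class 2 | -1.3) = 0.00438733 / 0.148301 ≈ 0.030

0.030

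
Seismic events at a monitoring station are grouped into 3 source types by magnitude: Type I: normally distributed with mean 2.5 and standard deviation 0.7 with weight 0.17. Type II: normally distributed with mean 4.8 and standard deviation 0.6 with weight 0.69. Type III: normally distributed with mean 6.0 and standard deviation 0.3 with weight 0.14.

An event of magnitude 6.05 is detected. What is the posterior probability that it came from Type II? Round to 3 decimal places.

0.222

The responsibility of component k is w_k f_k(x) divided by Σ_j w_j f_j(x).
Component likelihoods at x = 6.05:
  L_I = 1.48224e-06
  L_II = 0.0759066
  L_III = 1.31147
Unnormalised posteriors:
  w_I·L_I = 0.17 × 1.48224e-06 = 2.5198e-07
  w_II·L_II = 0.69 × 0.0759066 = 0.0523755
  w_III·L_III = 0.14 × 1.31147 = 0.183605
Denominator: 2.5198e-07 + 0.0523755 + 0.183605 = 0.235981
P(Type II | the observation) ≈ 0.222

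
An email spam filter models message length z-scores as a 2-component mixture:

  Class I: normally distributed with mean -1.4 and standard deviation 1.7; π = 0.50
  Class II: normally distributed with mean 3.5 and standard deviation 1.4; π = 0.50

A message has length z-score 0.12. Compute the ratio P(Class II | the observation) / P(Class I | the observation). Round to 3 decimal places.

0.098

Only the two components matter; the odds are (P(Z=i) f_i(x)) / (P(Z=j) f_j(x)).
Normal densities:
  f_I = (1/(1.7·√(2π)))·exp(−(0.12−-1.4)²/(2·1.7²)) = 0.234672·exp(-0.39972) = 0.157349
  f_II = (1/(1.4·√(2π)))·exp(−(0.12−3.5)²/(2·1.4²)) = 0.284959·exp(-2.91439) = 0.0154554
Posterior odds = (P(Z=II)·f_II) / (P(Z=I)·f_I) = (0.50·0.0154554) / (0.50·0.157349) = 0.00772769 / 0.0786744 ≈ 0.098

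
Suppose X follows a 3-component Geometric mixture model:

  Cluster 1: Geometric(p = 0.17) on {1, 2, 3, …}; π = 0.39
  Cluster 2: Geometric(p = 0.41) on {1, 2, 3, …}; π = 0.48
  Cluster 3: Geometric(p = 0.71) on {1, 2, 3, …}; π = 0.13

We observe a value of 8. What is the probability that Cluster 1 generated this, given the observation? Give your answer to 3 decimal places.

0.785

Posterior ∝ prior × likelihood, so P(k | x) ∝ π_k f_k(x); normalise over all components.
Evaluate each component's likelihood at the observed value:
  L_1 = 0.0461313
  L_2 = 0.0102035
  L_3 = 0.000122474
Weight by the priors:
  π_1·L_1 = 0.39 × 0.0461313 = 0.0179912
  π_2·L_2 = 0.48 × 0.0102035 = 0.00489767
  π_3·L_3 = 0.13 × 0.000122474 = 1.59216e-05
Marginal: 0.0179912 + 0.00489767 + 1.59216e-05 = 0.0229048
Responsibility of Cluster 1: 0.0179912 / 0.0229048 ≈ 0.785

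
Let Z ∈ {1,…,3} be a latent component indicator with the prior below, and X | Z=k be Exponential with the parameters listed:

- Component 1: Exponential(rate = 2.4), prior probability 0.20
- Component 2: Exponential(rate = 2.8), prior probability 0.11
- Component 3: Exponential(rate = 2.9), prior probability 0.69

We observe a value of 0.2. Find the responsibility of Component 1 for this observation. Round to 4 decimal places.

By Bayes' theorem, P(k | x) = π_k f_k(x) / Σ_j π_j f_j(x).
Evaluate each component's likelihood at the observed value:
  f_1 = 2.4·e^(−2.4·0.2) = 2.4·e^(−0.4800) = 1.48508
  f_2 = 2.8·e^(−2.8·0.2) = 2.8·e^(−0.5600) = 1.59939
  f_3 = 2.9·e^(−2.9·0.2) = 2.9·e^(−0.5800) = 1.62371
Multiply by the mixture weights:
  π_1·f_1 = 0.20 × 1.48508 = 0.297016
  π_2·f_2 = 0.11 × 1.59939 = 0.175932
  π_3·f_3 = 0.69 × 1.62371 = 1.12036
Denominator: 0.297016 + 0.175932 + 1.12036 = 1.59331
Responsibility of Component 1: 0.297016 / 1.59331 ≈ 0.1864

0.1864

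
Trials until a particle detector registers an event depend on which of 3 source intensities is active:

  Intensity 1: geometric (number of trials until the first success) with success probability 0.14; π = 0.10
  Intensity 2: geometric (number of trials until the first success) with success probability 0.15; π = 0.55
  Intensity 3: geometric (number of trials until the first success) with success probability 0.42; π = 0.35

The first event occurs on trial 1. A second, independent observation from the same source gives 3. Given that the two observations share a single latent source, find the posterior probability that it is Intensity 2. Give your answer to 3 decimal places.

0.287

The responsibility of component k is P(Z=k) f_k(x) divided by Σ_j P(Z=j) f_j(x).
Since both observations come from the same component, the likelihood for component k is f_k(x₁)·f_k(x₂).
  f_1 = [0.14] × [0.103544] = 0.0144962
  f_2 = [0.15] × [0.108375] = 0.0162562
  f_3 = [0.42] × [0.141288] = 0.059341
Weight by the priors:
  P(Z=1)·f_1 = 0.10 × 0.0144962 = 0.00144962
  P(Z=2)·f_2 = 0.55 × 0.0162562 = 0.00894094
  P(Z=3)·f_3 = 0.35 × 0.059341 = 0.0207693
Marginal: 0.00144962 + 0.00894094 + 0.0207693 = 0.0311599
Responsibility of Intensity 2: 0.00894094 / 0.0311599 ≈ 0.287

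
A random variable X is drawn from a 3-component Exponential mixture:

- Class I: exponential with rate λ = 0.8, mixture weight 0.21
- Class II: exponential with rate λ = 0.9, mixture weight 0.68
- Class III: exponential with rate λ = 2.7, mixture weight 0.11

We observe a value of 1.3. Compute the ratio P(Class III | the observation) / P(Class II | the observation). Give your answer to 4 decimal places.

0.0467

Since P(k|x) ∝ P(Z=k) f_k(x), the posterior odds are P(Z=i) f_i(x) / (P(Z=j) f_j(x)).
Exponential densities:
  L_I = 0.8·e^(−0.8·1.3) = 0.8·e^(−1.0400) = 0.282764
  L_II = 0.9·e^(−0.9·1.3) = 0.9·e^(−1.1700) = 0.27933
  L_III = 2.7·e^(−2.7·1.3) = 2.7·e^(−3.5100) = 0.0807217
Odds = (0.11/0.68) × (0.0807217/0.27933) = 0.161765 × 0.288983 ≈ 0.0467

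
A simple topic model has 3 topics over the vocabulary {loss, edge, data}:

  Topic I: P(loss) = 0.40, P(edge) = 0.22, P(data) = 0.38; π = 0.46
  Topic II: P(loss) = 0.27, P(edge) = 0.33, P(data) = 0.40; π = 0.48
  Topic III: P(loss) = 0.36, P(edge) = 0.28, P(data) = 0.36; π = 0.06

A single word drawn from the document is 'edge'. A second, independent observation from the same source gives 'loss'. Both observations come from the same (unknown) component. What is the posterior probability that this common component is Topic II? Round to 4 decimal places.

By Bayes' theorem, P(k | x) = P(Z=k) f_k(x) / Σ_j P(Z=j) f_j(x).
Since both observations come from the same component, the likelihood for component k is f_k(x₁)·f_k(x₂).
  p_I = [P(edge | comp) = 0.22] × [0.4] = 0.088
  p_II = [P(edge | comp) = 0.33] × [0.27] = 0.0891
  p_III = [P(edge | comp) = 0.28] × [0.36] = 0.1008
Unnormalised posteriors:
  P(Z=I)·p_I = 0.46 × 0.088 = 0.04048
  P(Z=II)·p_II = 0.48 × 0.0891 = 0.042768
  P(Z=III)·p_III = 0.06 × 0.1008 = 0.006048
Normaliser: 0.04048 + 0.042768 + 0.006048 = 0.089296
P(Topic II | x₁,x₂) ≈ 0.4789

0.4789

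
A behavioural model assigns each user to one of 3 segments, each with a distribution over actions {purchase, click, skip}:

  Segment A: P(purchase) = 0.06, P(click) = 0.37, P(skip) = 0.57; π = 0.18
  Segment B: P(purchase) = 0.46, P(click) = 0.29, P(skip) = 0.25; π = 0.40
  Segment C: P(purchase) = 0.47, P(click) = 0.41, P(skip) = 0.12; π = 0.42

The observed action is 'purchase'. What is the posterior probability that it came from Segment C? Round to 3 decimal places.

P(component k | x) = w_k·f_k(x) / marginal(x), where marginal(x) = Σ_j w_j·f_j(x).
Evaluate each component's likelihood at the observed value:
  L_A = P(purchase | comp) = 0.06
  L_B = P(purchase | comp) = 0.46
  L_C = P(purchase | comp) = 0.47
Unnormalised posteriors:
  w_A·L_A = 0.18 × 0.06 = 0.0108
  w_B·L_B = 0.40 × 0.46 = 0.184
  w_C·L_C = 0.42 × 0.47 = 0.1974
Evidence: 0.0108 + 0.184 + 0.1974 = 0.3922
Responsibility of Segment C: 0.1974 / 0.3922 ≈ 0.503

0.503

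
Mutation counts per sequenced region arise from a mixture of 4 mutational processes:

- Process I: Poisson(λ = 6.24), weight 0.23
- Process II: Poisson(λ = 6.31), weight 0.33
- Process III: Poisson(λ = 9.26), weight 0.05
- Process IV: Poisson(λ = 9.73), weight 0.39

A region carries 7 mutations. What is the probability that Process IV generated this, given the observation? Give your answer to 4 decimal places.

0.3072

By Bayes' theorem, P(k | x) = P(Z=k) f_k(x) / Σ_j P(Z=j) f_j(x).
Poisson probabilities:
  f_I = 0.142516
  f_II = 0.143674
  f_III = 0.110225
  f_IV = 0.0974258
Multiply by the mixture weights:
  P(Z=I)·f_I = 0.23 × 0.142516 = 0.0327787
  P(Z=II)·f_II = 0.33 × 0.143674 = 0.0474123
  P(Z=III)·f_III = 0.05 × 0.110225 = 0.00551124
  P(Z=IV)·f_IV = 0.39 × 0.0974258 = 0.0379961
Marginal: 0.0327787 + 0.0474123 + 0.00551124 + 0.0379961 = 0.123698
Responsibility of Process IV: 0.0379961 / 0.123698 ≈ 0.3072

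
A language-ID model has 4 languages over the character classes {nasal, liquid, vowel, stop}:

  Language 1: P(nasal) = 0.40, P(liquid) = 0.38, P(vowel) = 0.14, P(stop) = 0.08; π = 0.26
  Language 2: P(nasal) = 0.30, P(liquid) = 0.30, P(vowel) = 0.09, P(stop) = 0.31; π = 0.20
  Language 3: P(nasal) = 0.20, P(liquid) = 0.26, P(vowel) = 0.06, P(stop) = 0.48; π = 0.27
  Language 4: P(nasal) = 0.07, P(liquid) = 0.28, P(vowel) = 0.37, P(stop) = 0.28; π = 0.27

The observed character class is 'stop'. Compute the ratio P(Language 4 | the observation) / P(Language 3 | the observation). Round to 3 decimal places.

0.583

Since P(k|x) ∝ π_k f_k(x), the posterior odds are π_i f_i(x) / (π_j f_j(x)).
Categorical probabilities:
  L_1 = P(stop | comp) = 0.08
  L_2 = P(stop | comp) = 0.31
  L_3 = P(stop | comp) = 0.48
  L_4 = P(stop | comp) = 0.28
0.0756 / 0.1296 ≈ 0.583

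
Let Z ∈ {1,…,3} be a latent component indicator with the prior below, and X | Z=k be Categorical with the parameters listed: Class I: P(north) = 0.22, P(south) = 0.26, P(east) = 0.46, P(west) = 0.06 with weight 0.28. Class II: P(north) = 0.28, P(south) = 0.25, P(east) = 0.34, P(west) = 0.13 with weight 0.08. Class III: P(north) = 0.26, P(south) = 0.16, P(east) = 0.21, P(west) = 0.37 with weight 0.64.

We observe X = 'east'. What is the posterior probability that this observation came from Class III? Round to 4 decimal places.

Apply Bayes' rule: the posterior for each component is proportional to its prior times its likelihood at x.
Categorical probabilities:
  p_I = P(east | comp) = 0.46
  p_II = P(east | comp) = 0.34
  p_III = P(east | comp) = 0.21
Weight by the priors:
  P(Z=I)·p_I = 0.28 × 0.46 = 0.1288
  P(Z=II)·p_II = 0.08 × 0.34 = 0.0272
  P(Z=III)·p_III = 0.64 × 0.21 = 0.1344
Marginal: 0.1288 + 0.0272 + 0.1344 = 0.2904
P(Class III | the observation) ≈ 0.4628

0.4628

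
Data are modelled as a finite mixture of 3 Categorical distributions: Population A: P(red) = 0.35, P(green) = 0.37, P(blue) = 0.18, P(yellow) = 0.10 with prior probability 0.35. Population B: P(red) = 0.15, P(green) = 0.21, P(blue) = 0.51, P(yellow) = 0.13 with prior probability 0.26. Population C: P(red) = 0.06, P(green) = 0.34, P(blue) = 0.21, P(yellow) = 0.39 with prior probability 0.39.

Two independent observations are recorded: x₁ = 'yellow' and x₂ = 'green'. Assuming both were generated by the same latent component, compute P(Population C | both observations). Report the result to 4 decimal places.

0.7206

Apply Bayes' rule: the posterior for each component is proportional to its prior times its likelihood at x.
Since both observations come from the same component, the likelihood for component k is f_k(x₁)·f_k(x₂).
  p_A = [P(yellow | comp) = 0.10] × [0.37] = 0.037
  p_B = [P(yellow | comp) = 0.13] × [0.21] = 0.0273
  p_C = [P(yellow | comp) = 0.39] × [0.34] = 0.1326
Unnormalised posteriors:
  π_A·p_A = 0.35 × 0.037 = 0.01295
  π_B·p_B = 0.26 × 0.0273 = 0.007098
  π_C·p_C = 0.39 × 0.1326 = 0.051714
Sum: 0.01295 + 0.007098 + 0.051714 = 0.071762
So the posterior for Population C is 0.051714 / 0.071762 ≈ 0.7206.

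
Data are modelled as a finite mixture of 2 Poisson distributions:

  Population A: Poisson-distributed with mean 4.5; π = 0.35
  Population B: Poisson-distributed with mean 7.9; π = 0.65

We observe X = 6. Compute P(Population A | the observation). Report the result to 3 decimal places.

0.355

Posterior ∝ prior × likelihood, so P(k | x) ∝ w_k f_k(x); normalise over all components.
Component likelihoods at x = 6:
  f_A = 0.12812
  f_B = 0.125171
Unnormalised posteriors:
  w_A·f_A = 0.35 × 0.12812 = 0.0448421
  w_B·f_B = 0.65 × 0.125171 = 0.0813611
Normaliser: 0.0448421 + 0.0813611 = 0.126203
Responsibility of Population A: 0.0448421 / 0.126203 ≈ 0.355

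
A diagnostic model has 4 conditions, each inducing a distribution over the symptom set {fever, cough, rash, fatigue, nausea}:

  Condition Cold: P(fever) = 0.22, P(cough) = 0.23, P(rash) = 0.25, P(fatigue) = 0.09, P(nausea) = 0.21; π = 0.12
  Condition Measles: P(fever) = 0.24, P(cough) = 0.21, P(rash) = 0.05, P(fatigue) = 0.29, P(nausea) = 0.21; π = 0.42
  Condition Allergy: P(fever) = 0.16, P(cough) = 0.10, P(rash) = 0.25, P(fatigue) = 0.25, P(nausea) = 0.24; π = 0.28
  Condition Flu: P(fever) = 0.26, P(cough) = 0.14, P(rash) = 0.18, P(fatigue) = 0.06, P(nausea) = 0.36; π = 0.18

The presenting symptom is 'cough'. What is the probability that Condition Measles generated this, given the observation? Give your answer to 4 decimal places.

Posterior ∝ prior × likelihood, so P(k | x) ∝ P(Z=k) f_k(x); normalise over all components.
Component likelihoods at x = 'cough':
  f_Cold = 0.23
  f_Measles = 0.21
  f_Allergy = 0.1
  f_Flu = 0.14
Prior × likelihood for each component:
  P(Z=Cold)·f_Cold = 0.12 × 0.23 = 0.0276
  P(Z=Measles)·f_Measles = 0.42 × 0.21 = 0.0882
  P(Z=Allergy)·f_Allergy = 0.28 × 0.1 = 0.028
  P(Z=Flu)·f_Flu = 0.18 × 0.14 = 0.0252
Marginal: 0.0276 + 0.0882 + 0.028 + 0.0252 = 0.169
P(Condition Measles | data) ≈ 0.5219

0.5219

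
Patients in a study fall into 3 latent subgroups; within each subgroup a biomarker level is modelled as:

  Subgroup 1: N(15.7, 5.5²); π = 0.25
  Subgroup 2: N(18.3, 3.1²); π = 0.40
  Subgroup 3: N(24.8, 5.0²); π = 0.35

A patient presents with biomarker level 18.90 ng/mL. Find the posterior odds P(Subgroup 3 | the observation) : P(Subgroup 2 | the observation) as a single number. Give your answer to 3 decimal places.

Since P(k|x) ∝ P(Z=k) f_k(x), the posterior odds are P(Z=i) f_i(x) / (P(Z=j) f_j(x)).
Evaluate each component's likelihood at the observed value:
  f_1 = 0.0612407
  f_2 = 0.126303
  f_3 = 0.0397726
Posterior odds = (P(Z=3)·f_3) / (P(Z=2)·f_2) = (0.35·0.0397726) / (0.40·0.126303) = 0.0139204 / 0.0505212 ≈ 0.276

0.276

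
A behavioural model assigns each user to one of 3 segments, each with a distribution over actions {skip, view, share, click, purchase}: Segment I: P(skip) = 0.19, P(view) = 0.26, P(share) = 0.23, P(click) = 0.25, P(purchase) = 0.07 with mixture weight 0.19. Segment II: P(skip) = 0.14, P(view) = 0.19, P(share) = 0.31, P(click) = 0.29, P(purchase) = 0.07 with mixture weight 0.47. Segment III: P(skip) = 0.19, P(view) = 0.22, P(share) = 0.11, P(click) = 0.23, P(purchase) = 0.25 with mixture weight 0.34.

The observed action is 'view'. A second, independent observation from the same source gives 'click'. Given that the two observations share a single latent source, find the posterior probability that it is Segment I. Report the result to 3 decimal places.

The responsibility of component k is π_k f_k(x) divided by Σ_j π_j f_j(x).
Since both observations come from the same component, the likelihood for component k is f_k(x₁)·f_k(x₂).
  f_I = [0.26] × [0.25] = 0.065
  f_II = [0.19] × [0.29] = 0.0551
  f_III = [0.22] × [0.23] = 0.0506
Weight by the priors:
  π_I·f_I = 0.19 × 0.065 = 0.01235
  π_II·f_II = 0.47 × 0.0551 = 0.025897
  π_III·f_III = 0.34 × 0.0506 = 0.017204
Sum: 0.01235 + 0.025897 + 0.017204 = 0.055451
P(Segment I | x) ≈ 0.223

0.223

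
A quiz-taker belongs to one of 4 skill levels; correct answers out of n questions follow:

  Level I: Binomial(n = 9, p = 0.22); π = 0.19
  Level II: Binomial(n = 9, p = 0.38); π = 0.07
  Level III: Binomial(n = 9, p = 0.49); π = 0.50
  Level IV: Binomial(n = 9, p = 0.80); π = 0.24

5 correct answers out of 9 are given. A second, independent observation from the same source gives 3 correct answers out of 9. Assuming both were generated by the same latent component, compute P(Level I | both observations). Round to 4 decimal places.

Posterior ∝ prior × likelihood, so P(k | x) ∝ π_k f_k(x); normalise over all components.
Since both observations come from the same component, the likelihood for component k is f_k(x₁)·f_k(x₂).
  f_I = [0.024036] × [0.201426] = 0.00484147
  f_II = [0.147521] × [0.261806] = 0.0386221
  f_III = [0.240786] × [0.173896] = 0.0418717
  f_IV = [0.0660603] × [0.00275251] = 0.000181832
Weight by the priors:
  π_I·f_I = 0.19 × 0.00484147 = 0.000919879
  π_II·f_II = 0.07 × 0.0386221 = 0.00270354
  π_III·f_III = 0.50 × 0.0418717 = 0.0209358
  π_IV·f_IV = 0.24 × 0.000181832 = 4.36396e-05
Evidence: 0.000919879 + 0.00270354 + 0.0209358 + 4.36396e-05 = 0.0246029
Responsibility of Level I: 0.000919879 / 0.0246029 ≈ 0.0374

0.0374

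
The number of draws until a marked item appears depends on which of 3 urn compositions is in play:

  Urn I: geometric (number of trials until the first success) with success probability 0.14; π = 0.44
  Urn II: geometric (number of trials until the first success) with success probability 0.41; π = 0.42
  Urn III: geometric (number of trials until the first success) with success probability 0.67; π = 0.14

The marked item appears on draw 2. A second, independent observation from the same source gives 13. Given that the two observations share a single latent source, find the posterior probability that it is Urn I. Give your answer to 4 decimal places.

0.9424

P(component k | x) = w_k·f_k(x) / marginal(x), where marginal(x) = Σ_j w_j·f_j(x).
Since both observations come from the same component, the likelihood for component k is f_k(x₁)·f_k(x₂).
  f_I = [0.1204] × [0.0229145] = 0.0027589
  f_II = [0.2419] × [0.000729471] = 0.000176459
  f_III = [0.2211] × [1.11749e-06] = 2.47076e-07
Prior × likelihood for each component:
  w_I·f_I = 0.44 × 0.0027589 = 0.00121392
  w_II·f_II = 0.42 × 0.000176459 = 7.41128e-05
  w_III·f_III = 0.14 × 2.47076e-07 = 3.45907e-08
Evidence: 0.00121392 + 7.41128e-05 + 3.45907e-08 = 0.00128806
P(Urn I | x) = 0.00121392 / 0.00128806 ≈ 0.9424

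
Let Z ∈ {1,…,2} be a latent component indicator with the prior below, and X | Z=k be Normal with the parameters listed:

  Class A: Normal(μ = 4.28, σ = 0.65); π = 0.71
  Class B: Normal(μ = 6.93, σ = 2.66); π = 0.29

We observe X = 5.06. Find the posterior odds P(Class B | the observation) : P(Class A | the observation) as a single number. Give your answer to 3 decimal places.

0.160

Since P(k|x) ∝ π_k f_k(x), the posterior odds are π_i f_i(x) / (π_j f_j(x)).
Evaluate each component's likelihood at the observed value:
  L_A = 0.298748
  L_B = 0.117141
Posterior odds = (π_B·L_B) / (π_A·L_A) = (0.29·0.117141) / (0.71·0.298748) = 0.033971 / 0.212111 ≈ 0.160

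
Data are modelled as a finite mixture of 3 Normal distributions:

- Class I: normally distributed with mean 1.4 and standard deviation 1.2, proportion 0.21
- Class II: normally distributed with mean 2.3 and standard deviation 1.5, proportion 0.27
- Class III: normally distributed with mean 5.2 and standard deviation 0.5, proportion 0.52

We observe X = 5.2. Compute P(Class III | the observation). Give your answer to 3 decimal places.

0.973

P(component k | x) = π_k·f_k(x) / marginal(x), where marginal(x) = Σ_j π_j·f_j(x).
Evaluate each component's likelihood at the observed value:
  p_I = 0.00220915
  p_II = 0.0410365
  p_III = 0.797885
Weight by the priors:
  π_I·p_I = 0.21 × 0.00220915 = 0.000463921
  π_II·p_II = 0.27 × 0.0410365 = 0.0110799
  π_III·p_III = 0.52 × 0.797885 = 0.4149
Denominator: 0.000463921 + 0.0110799 + 0.4149 = 0.426444
P(Class III | 5.2) = 0.4149 / 0.426444 ≈ 0.973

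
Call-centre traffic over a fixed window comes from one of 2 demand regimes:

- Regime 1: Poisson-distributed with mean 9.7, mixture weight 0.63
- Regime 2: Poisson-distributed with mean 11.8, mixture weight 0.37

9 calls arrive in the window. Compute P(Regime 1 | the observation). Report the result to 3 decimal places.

Apply Bayes' rule: the posterior for each component is proportional to its prior times its likelihood at x.
Poisson probabilities:
  L_1 = e^(−9.7)·9.7^9/9! = 0.128388
  L_2 = e^(−11.8)·11.8^9/9! = 0.0917276
Prior × likelihood for each component:
  w_1·L_1 = 0.63 × 0.128388 = 0.0808848
  w_2·L_2 = 0.37 × 0.0917276 = 0.0339392
Normaliser: 0.0808848 + 0.0339392 = 0.114824
P(Regime 1 | the observation) ≈ 0.704

0.704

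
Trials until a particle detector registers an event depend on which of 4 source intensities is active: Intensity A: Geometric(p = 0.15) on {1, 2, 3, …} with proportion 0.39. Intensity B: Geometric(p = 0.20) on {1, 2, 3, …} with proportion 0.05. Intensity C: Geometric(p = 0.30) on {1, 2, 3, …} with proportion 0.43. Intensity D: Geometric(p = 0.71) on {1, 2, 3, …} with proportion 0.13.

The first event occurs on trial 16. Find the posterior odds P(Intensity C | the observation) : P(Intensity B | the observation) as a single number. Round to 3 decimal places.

1.741

The posterior odds equal the prior odds times the likelihood ratio: (π_i/π_j)·(f_i(x)/f_j(x)).
Evaluate each component's likelihood at the observed value:
  f_A = 0.15·(1−0.15)^15 = 0.15·0.0873542 = 0.0131031
  f_B = 0.20·(1−0.20)^15 = 0.20·0.0351844 = 0.00703687
  f_C = 0.30·(1−0.30)^15 = 0.30·0.00474756 = 0.00142427
  f_D = 0.71·(1−0.71)^15 = 0.71·8.62919e-09 = 6.12672e-09
Odds = (0.43/0.05) × (0.00142427/0.00703687) = 8.6 × 0.202401 ≈ 1.741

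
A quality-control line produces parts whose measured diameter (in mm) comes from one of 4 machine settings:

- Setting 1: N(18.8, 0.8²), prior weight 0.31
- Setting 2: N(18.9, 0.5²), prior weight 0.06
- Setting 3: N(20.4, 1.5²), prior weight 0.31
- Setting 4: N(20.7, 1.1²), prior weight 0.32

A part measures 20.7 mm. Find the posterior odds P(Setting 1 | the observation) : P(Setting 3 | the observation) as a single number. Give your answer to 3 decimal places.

0.114

Only the two components matter; the odds are (π_i f_i(x)) / (π_j f_j(x)).
Evaluate each component's likelihood at the observed value:
  L_1 = (1/(0.8·√(2π)))·exp(−(20.7−18.8)²/(2·0.8²)) = 0.498678·exp(-2.82031) = 0.0297149
  L_2 = (1/(0.5·√(2π)))·exp(−(20.7−18.9)²/(2·0.5²)) = 0.797885·exp(-6.48000) = 0.0012238
  L_3 = (1/(1.5·√(2π)))·exp(−(20.7−20.4)²/(2·1.5²)) = 0.265962·exp(-0.02000) = 0.260695
  L_4 = (1/(1.1·√(2π)))·exp(−(20.7−20.7)²/(2·1.1²)) = 0.362675·exp(-0.00000) = 0.362675
Odds = (0.31/0.31) × (0.0297149/0.260695) = 1 × 0.113983 ≈ 0.114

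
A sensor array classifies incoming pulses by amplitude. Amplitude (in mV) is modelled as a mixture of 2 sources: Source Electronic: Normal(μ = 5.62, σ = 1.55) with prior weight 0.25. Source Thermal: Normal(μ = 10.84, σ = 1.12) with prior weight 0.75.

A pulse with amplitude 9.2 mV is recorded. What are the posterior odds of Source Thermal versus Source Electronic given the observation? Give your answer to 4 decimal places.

Only the two components matter; the odds are (P(Z=i) f_i(x)) / (P(Z=j) f_j(x)).
Evaluate each component's likelihood at the observed value:
  p_Electronic = 0.0178724
  p_Thermal = 0.121927
Odds = (0.75/0.25) × (0.121927/0.0178724) = 3 × 6.82208 ≈ 20.4662

20.4662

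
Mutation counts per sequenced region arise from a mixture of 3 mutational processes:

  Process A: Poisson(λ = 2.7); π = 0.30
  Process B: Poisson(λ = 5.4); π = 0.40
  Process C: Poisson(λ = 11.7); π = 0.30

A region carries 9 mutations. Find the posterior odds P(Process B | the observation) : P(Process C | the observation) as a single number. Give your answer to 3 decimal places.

Only the two components matter; the odds are (w_i f_i(x)) / (w_j f_j(x)).
Evaluate each component's likelihood at the observed value:
  f_A = e^(−2.7)·2.7^9/9! = 0.00141226
  f_B = e^(−5.4)·5.4^9/9! = 0.0485949
  f_C = e^(−11.7)·11.7^9/9! = 0.0938997
Odds = (0.40/0.30) × (0.0485949/0.0938997) = 1.33333 × 0.517519 ≈ 0.690

0.690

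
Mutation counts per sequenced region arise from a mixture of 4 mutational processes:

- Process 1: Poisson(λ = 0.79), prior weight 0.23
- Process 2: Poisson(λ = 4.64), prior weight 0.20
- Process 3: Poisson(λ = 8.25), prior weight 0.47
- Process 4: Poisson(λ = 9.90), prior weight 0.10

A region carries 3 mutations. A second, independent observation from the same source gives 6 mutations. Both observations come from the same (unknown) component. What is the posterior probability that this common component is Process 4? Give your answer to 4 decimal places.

Posterior ∝ prior × likelihood, so P(k | x) ∝ w_k f_k(x); normalise over all components.
Since both observations come from the same component, the likelihood for component k is f_k(x₁)·f_k(x₂).
  L_1 = [0.0372939] × [0.000153228] = 5.71445e-06
  L_2 = [0.160796] × [0.133859] = 0.0215241
  L_3 = [0.0244501] × [0.114409] = 0.00279732
  L_4 = [0.00811407] × [0.065609] = 0.000532356
Prior × likelihood for each component:
  w_1·L_1 = 0.23 × 5.71445e-06 = 1.31432e-06
  w_2·L_2 = 0.20 × 0.0215241 = 0.00430482
  w_3·L_3 = 0.47 × 0.00279732 = 0.00131474
  w_4·L_4 = 0.10 × 0.000532356 = 5.32356e-05
Denominator: 1.31432e-06 + 0.00430482 + 0.00131474 + 5.32356e-05 = 0.00567412
Responsibility of Process 4: 5.32356e-05 / 0.00567412 ≈ 0.0094

0.0094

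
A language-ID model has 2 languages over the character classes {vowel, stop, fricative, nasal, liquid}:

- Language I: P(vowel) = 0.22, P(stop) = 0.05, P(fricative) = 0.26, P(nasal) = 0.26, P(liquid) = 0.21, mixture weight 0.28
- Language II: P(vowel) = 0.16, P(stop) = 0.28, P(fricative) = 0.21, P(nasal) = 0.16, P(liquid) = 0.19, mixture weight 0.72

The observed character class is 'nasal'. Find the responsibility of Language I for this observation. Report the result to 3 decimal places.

0.387

By Bayes' theorem, P(k | x) = w_k f_k(x) / Σ_j w_j f_j(x).
Evaluate each component's likelihood at the observed value:
  f_I = 0.26
  f_II = 0.16
Multiply by the mixture weights:
  w_I·f_I = 0.28 × 0.26 = 0.0728
  w_II·f_II = 0.72 × 0.16 = 0.1152
Normaliser: 0.0728 + 0.1152 = 0.188
P(Language I | 'nasal') ≈ 0.387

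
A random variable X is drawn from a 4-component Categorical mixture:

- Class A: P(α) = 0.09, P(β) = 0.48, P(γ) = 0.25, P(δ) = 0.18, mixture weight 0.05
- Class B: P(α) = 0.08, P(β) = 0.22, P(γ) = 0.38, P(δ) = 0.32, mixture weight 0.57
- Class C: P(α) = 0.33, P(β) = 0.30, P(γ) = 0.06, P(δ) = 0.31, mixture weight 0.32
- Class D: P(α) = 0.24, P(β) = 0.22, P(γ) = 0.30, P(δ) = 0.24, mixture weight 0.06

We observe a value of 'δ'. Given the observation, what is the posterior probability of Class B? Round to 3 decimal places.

By Bayes' theorem, P(k | x) = π_k f_k(x) / Σ_j π_j f_j(x).
Evaluate each component's likelihood at the observed value:
  p_A = 0.18
  p_B = 0.32
  p_C = 0.31
  p_D = 0.24
Unnormalised posteriors:
  π_A·p_A = 0.05 × 0.18 = 0.009
  π_B·p_B = 0.57 × 0.32 = 0.1824
  π_C·p_C = 0.32 × 0.31 = 0.0992
  π_D·p_D = 0.06 × 0.24 = 0.0144
Sum: 0.009 + 0.1824 + 0.0992 + 0.0144 = 0.305
P(Class B | x) = 0.1824 / 0.305 ≈ 0.598

0.598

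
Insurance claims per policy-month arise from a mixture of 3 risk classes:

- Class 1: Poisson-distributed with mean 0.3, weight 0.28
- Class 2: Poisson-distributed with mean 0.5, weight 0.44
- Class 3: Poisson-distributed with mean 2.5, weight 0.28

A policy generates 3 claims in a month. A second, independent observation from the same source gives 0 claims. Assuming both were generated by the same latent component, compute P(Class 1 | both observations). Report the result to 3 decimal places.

0.077

P(component k | x) = π_k·f_k(x) / marginal(x), where marginal(x) = Σ_j π_j·f_j(x).
Since both observations come from the same component, the likelihood for component k is f_k(x₁)·f_k(x₂).
  p_1 = [e^(−0.3)·0.3^3/3! = 0.00333368] × [0.740818] = 0.00246965
  p_2 = [e^(−0.5)·0.5^3/3! = 0.0126361] × [0.606531] = 0.00766416
  p_3 = [e^(−2.5)·2.5^3/3! = 0.213763] × [0.082085] = 0.0175467
Multiply by the mixture weights:
  π_1·p_1 = 0.28 × 0.00246965 = 0.000691503
  π_2·p_2 = 0.44 × 0.00766416 = 0.00337223
  π_3·p_3 = 0.28 × 0.0175467 = 0.00491309
Normaliser: 0.000691503 + 0.00337223 + 0.00491309 = 0.00897682
P(Class 1 | x₁,x₂) ≈ 0.077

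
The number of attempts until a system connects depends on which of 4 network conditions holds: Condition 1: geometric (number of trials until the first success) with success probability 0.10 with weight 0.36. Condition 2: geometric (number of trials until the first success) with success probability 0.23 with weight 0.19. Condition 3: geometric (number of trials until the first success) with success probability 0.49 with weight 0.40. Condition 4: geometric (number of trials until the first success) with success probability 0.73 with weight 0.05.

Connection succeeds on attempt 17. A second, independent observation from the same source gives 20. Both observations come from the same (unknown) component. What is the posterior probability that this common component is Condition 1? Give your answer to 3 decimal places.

By Bayes' theorem, P(k | x) = π_k f_k(x) / Σ_j π_j f_j(x).
Since both observations come from the same component, the likelihood for component k is f_k(x₁)·f_k(x₂).
  p_1 = [0.10·(1−0.10)^16 = 0.10·0.185302 = 0.0185302] × [0.0135085] = 0.000250316
  p_2 = [0.23·(1−0.23)^16 = 0.23·0.0152704 = 0.0035122] × [0.00160344] = 5.63159e-06
  p_3 = [0.49·(1−0.49)^16 = 0.49·2.0947e-05 = 1.02641e-05] × [1.36154e-06] = 1.39749e-11
  p_4 = [0.73·(1−0.73)^16 = 0.73·7.97664e-10 = 5.82295e-10] × [1.14613e-11] = 6.67387e-21
Weight by the priors:
  π_1·p_1 = 0.36 × 0.000250316 = 9.01136e-05
  π_2·p_2 = 0.19 × 5.63159e-06 = 1.07e-06
  π_3·p_3 = 0.40 × 1.39749e-11 = 5.58996e-12
  π_4·p_4 = 0.05 × 6.67387e-21 = 3.33693e-22
Sum: 9.01136e-05 + 1.07e-06 + 5.58996e-12 + 3.33693e-22 = 9.11836e-05
So the posterior for Condition 1 is 9.01136e-05 / 9.11836e-05 ≈ 0.988.

0.988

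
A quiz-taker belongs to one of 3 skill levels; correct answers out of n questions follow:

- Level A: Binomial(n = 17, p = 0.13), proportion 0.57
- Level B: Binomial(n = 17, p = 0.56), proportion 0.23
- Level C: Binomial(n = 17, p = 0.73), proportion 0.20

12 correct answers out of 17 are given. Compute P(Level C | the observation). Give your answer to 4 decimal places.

The responsibility of component k is w_k f_k(x) divided by Σ_j w_j f_j(x).
Binomial probabilities:
  p_A = 7.18566e-08
  p_B = 0.0970666
  p_C = 0.20335
Multiply by the mixture weights:
  w_A·p_A = 0.57 × 7.18566e-08 = 4.09583e-08
  w_B·p_B = 0.23 × 0.0970666 = 0.0223253
  w_C·p_C = 0.20 × 0.20335 = 0.0406699
Denominator: 4.09583e-08 + 0.0223253 + 0.0406699 = 0.0629953
So the posterior for Level C is 0.0406699 / 0.0629953 ≈ 0.6456.

0.6456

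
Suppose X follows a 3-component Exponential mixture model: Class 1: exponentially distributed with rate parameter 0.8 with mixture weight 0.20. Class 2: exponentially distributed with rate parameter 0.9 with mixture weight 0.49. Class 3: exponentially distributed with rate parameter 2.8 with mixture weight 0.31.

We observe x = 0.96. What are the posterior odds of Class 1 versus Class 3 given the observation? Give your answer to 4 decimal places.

The posterior odds equal the prior odds times the likelihood ratio: (π_i/π_j)·(f_i(x)/f_j(x)).
Exponential densities:
  f_1 = 0.371152
  f_2 = 0.379326
  f_3 = 0.190447
0.0742304 / 0.0590386 ≈ 1.2573

1.2573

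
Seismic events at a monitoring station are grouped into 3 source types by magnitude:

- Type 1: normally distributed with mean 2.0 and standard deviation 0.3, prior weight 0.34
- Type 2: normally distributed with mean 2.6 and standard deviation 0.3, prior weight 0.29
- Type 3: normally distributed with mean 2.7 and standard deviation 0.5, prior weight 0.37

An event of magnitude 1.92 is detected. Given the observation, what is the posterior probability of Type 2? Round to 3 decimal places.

0.053

P(component k | x) = π_k·f_k(x) / marginal(x), where marginal(x) = Σ_j π_j·f_j(x).
Component likelihoods at x = 1.92:
  f_1 = (1/(0.3·√(2π)))·exp(−(1.92−2.0)²/(2·0.3²)) = 1.329808·exp(-0.03556) = 1.28336
  f_2 = (1/(0.3·√(2π)))·exp(−(1.92−2.6)²/(2·0.3²)) = 1.329808·exp(-2.56889) = 0.101891
  f_3 = (1/(0.5·√(2π)))·exp(−(1.92−2.7)²/(2·0.5²)) = 0.797885·exp(-1.21680) = 0.236315
Multiply by the mixture weights:
  π_1·f_1 = 0.34 × 1.28336 = 0.436341
  π_2·f_2 = 0.29 × 0.101891 = 0.0295483
  π_3·f_3 = 0.37 × 0.236315 = 0.0874364
Sum: 0.436341 + 0.0295483 + 0.0874364 = 0.553326
P(Type 2 | the observation) = 0.0295483 / 0.553326 ≈ 0.053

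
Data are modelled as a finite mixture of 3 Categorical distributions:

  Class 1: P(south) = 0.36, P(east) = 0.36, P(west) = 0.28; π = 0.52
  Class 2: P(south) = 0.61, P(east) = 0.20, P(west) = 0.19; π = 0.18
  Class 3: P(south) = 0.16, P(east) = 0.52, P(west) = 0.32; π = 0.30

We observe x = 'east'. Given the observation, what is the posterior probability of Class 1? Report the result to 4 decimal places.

Posterior ∝ prior × likelihood, so P(k | x) ∝ w_k f_k(x); normalise over all components.
Evaluate each component's likelihood at the observed value:
  f_1 = P(east | comp) = 0.36
  f_2 = P(east | comp) = 0.20
  f_3 = P(east | comp) = 0.52
Multiply by the mixture weights:
  w_1·f_1 = 0.52 × 0.36 = 0.1872
  w_2·f_2 = 0.18 × 0.2 = 0.036
  w_3·f_3 = 0.30 × 0.52 = 0.156
Marginal: 0.1872 + 0.036 + 0.156 = 0.3792
Responsibility of Class 1: 0.1872 / 0.3792 ≈ 0.4937

0.4937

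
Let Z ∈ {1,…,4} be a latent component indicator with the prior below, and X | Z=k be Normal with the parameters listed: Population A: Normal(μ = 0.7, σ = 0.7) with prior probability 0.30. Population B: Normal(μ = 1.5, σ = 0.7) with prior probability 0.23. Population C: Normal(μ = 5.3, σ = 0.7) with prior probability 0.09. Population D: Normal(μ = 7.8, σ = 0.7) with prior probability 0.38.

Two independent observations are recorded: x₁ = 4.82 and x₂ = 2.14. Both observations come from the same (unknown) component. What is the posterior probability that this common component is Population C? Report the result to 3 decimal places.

0.575

By Bayes' theorem, P(k | x) = π_k f_k(x) / Σ_j π_j f_j(x).
Since both observations come from the same component, the likelihood for component k is f_k(x₁)·f_k(x₂).
  p_A = [(1/(0.7·√(2π)))·exp(−(4.82−0.7)²/(2·0.7²)) = 0.569918·exp(-17.32082) = 1.71189e-08] × [0.0686879] = 1.17586e-09
  p_B = [(1/(0.7·√(2π)))·exp(−(4.82−1.5)²/(2·0.7²)) = 0.569918·exp(-11.24735) = 7.43278e-06] × [0.375227] = 2.78898e-06
  p_C = [(1/(0.7·√(2π)))·exp(−(4.82−5.3)²/(2·0.7²)) = 0.569918·exp(-0.23510) = 0.450514] × [2.141e-05] = 9.64552e-06
  p_D = [(1/(0.7·√(2π)))·exp(−(4.82−7.8)²/(2·0.7²)) = 0.569918·exp(-9.06163) = 6.61295e-05] × [3.62236e-15] = 2.39545e-19
Unnormalised posteriors:
  π_A·p_A = 0.30 × 1.17586e-09 = 3.52759e-10
  π_B·p_B = 0.23 × 2.78898e-06 = 6.41466e-07
  π_C·p_C = 0.09 × 9.64552e-06 = 8.68097e-07
  π_D·p_D = 0.38 × 2.39545e-19 = 9.10269e-20
Marginal: 3.52759e-10 + 6.41466e-07 + 8.68097e-07 + 9.10269e-20 = 1.50992e-06
So the posterior for Population C is 8.68097e-07 / 1.50992e-06 ≈ 0.575.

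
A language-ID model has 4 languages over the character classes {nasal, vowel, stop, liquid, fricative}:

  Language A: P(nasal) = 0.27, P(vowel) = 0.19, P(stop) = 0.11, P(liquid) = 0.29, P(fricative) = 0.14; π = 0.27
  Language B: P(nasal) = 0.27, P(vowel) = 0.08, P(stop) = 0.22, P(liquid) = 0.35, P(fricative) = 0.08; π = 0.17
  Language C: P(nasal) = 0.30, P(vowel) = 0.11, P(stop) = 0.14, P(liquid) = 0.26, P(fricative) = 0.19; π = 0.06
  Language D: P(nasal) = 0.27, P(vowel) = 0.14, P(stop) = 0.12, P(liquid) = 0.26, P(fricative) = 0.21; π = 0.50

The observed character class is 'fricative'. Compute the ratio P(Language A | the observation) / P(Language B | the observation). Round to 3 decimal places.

2.779

The posterior odds equal the prior odds times the likelihood ratio: (w_i/w_j)·(f_i(x)/f_j(x)).
Component likelihoods at x = 'fricative':
  p_A = 0.14
  p_B = 0.08
  p_C = 0.19
  p_D = 0.21
0.0378 / 0.0136 ≈ 2.779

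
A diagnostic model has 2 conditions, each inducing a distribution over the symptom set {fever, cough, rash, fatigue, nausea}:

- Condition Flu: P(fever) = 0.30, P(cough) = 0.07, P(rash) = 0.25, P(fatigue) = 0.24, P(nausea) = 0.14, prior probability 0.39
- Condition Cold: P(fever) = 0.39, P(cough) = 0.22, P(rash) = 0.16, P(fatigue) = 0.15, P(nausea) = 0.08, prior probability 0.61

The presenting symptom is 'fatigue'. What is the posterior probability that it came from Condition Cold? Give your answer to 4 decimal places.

0.4943

Apply Bayes' rule: the posterior for each component is proportional to its prior times its likelihood at x.
Component likelihoods at x = 'fatigue':
  L_Flu = 0.24
  L_Cold = 0.15
Weight by the priors:
  π_Flu·L_Flu = 0.39 × 0.24 = 0.0936
  π_Cold·L_Cold = 0.61 × 0.15 = 0.0915
Normaliser: 0.0936 + 0.0915 = 0.1851
P(Condition Cold | x) = 0.0915 / 0.1851 ≈ 0.4943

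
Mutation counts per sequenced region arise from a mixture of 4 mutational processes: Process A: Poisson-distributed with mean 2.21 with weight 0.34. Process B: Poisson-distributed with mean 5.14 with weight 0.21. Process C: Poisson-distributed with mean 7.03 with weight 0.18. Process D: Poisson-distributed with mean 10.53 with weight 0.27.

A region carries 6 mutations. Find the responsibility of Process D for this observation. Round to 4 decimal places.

0.1754

Apply Bayes' rule: the posterior for each component is proportional to its prior times its likelihood at x.
Evaluate each component's likelihood at the observed value:
  L_A = e^(−2.21)·2.21^6/6! = 0.0177513
  L_B = e^(−5.14)·5.14^6/6! = 0.150028
  L_C = e^(−7.03)·7.03^6/6! = 0.148357
  L_D = e^(−10.53)·10.53^6/6! = 0.0505961
Weight by the priors:
  π_A·L_A = 0.34 × 0.0177513 = 0.00603544
  π_B·L_B = 0.21 × 0.150028 = 0.0315059
  π_C·L_C = 0.18 × 0.148357 = 0.0267043
  π_D·L_D = 0.27 × 0.0505961 = 0.0136609
Sum: 0.00603544 + 0.0315059 + 0.0267043 + 0.0136609 = 0.0779066
P(Process D | the observation) = 0.0136609 / 0.0779066 ≈ 0.1754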